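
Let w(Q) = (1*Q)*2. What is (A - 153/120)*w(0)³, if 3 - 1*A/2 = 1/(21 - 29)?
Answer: 0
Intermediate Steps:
A = 25/4 (A = 6 - 2/(21 - 29) = 6 - 2/(-8) = 6 - 2*(-⅛) = 6 + ¼ = 25/4 ≈ 6.2500)
w(Q) = 2*Q (w(Q) = Q*2 = 2*Q)
(A - 153/120)*w(0)³ = (25/4 - 153/120)*(2*0)³ = (25/4 - 153*1/120)*0³ = (25/4 - 51/40)*0 = (199/40)*0 = 0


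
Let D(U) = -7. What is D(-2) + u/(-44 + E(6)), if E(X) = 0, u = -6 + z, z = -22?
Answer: -70/11 ≈ -6.3636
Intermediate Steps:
u = -28 (u = -6 - 22 = -28)
D(-2) + u/(-44 + E(6)) = -7 - 28/(-44 + 0) = -7 - 28/(-44) = -7 - 28*(-1/44) = -7 + 7/11 = -70/11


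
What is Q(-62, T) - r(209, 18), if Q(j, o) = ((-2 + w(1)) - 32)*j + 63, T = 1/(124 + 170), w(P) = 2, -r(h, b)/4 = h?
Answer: 2883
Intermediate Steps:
r(h, b) = -4*h
T = 1/294 ≈ 0.0034014
Q(j, o) = 63 - 32*j (Q(j, o) = ((-2 + 2) - 32)*j + 63 = (0 - 32)*j + 63 = -32*j + 63 = 63 - 32*j)
Q(-62, T) - r(209, 18) = (63 - 32*(-62)) - (-4)*209 = (63 + 1984) - 1*(-836) = 2047 + 836 = 2883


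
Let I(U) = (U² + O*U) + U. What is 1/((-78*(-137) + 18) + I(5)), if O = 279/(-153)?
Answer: 17/182323 ≈ 9.3241e-5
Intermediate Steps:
O = -31/17 (O = 279*(-1/153) = -31/17 ≈ -1.8235)
I(U) = U² - 14*U/17 (I(U) = (U² - 31*U/17) + U = U² - 14*U/17)
1/((-78*(-137) + 18) + I(5)) = 1/((-78*(-137) + 18) + (1/17)*5*(-14 + 17*5)) = 1/((10686 + 18) + (1/17)*5*(-14 + 85)) = 1/(10704 + (1/17)*5*71) = 1/(10704 + 355/17) = 1/(182323/17) = 17/182323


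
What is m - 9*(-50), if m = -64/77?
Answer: 34586/77 ≈ 449.17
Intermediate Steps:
m = -64/77 (m = -64*1/77 = -64/77 ≈ -0.83117)
m - 9*(-50) = -64/77 - 9*(-50) = -64/77 + 450 = 34586/77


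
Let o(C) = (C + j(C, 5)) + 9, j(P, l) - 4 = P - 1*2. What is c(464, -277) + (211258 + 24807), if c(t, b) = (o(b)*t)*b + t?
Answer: 70027233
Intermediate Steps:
j(P, l) = 2 + P (j(P, l) = 4 + (P - 1*2) = 4 + (P - 2) = 4 + (-2 + P) = 2 + P)
o(C) = 11 + 2*C (o(C) = (C + (2 + C)) + 9 = (2 + 2*C) + 9 = 11 + 2*C)
c(t, b) = t + b*t*(11 + 2*b) (c(t, b) = ((11 + 2*b)*t)*b + t = (t*(11 + 2*b))*b + t = b*t*(11 + 2*b) + t = t + b*t*(11 + 2*b))
c(464, -277) + (211258 + 24807) = 464*(1 - 277*(11 + 2*(-277))) + (211258 + 24807) = 464*(1 - 277*(11 - 554)) + 236065 = 464*(1 - 277*(-543)) + 236065 = 464*(1 + 150411) + 236065 = 464*150412 + 236065 = 69791168 + 236065 = 70027233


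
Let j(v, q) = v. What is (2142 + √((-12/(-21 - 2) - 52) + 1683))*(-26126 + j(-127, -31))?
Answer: -56233926 - 131265*√34523/23 ≈ -5.7294e+7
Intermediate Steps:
(2142 + √((-12/(-21 - 2) - 52) + 1683))*(-26126 + j(-127, -31)) = (2142 + √((-12/(-21 - 2) - 52) + 1683))*(-26126 - 127) = (2142 + √((-12/(-23) - 52) + 1683))*(-26253) = (2142 + √((-1/23*(-12) - 52) + 1683))*(-26253) = (2142 + √((12/23 - 52) + 1683))*(-26253) = (2142 + √(-1184/23 + 1683))*(-26253) = (2142 + √(37525/23))*(-26253) = (2142 + 5*√34523/23)*(-26253) = -56233926 - 131265*√34523/23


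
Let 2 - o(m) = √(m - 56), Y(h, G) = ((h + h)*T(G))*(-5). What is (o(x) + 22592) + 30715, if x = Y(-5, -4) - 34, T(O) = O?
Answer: 53309 - I*√290 ≈ 53309.0 - 17.029*I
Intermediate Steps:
Y(h, G) = -10*G*h (Y(h, G) = ((h + h)*G)*(-5) = ((2*h)*G)*(-5) = (2*G*h)*(-5) = -10*G*h)
x = -234 (x = -10*(-4)*(-5) - 34 = -200 - 34 = -234)
o(m) = 2 - √(-56 + m) (o(m) = 2 - √(m - 56) = 2 - √(-56 + m))
(o(x) + 22592) + 30715 = ((2 - √(-56 - 234)) + 22592) + 30715 = ((2 - √(-290)) + 22592) + 30715 = ((2 - I*√290) + 22592) + 30715 = (22594 - I*√290) + 30715 = 53309 - I*√290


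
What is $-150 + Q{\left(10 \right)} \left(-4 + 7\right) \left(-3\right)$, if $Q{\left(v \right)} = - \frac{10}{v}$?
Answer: $-141$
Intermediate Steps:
$-150 + Q{\left(10 \right)} \left(-4 + 7\right) \left(-3\right) = -150 + - \frac{10}{10} \left(-4 + 7\right) \left(-3\right) = -150 + \left(-10\right) \frac{1}{10} \cdot 3 \left(-3\right) = -150 - -9 = -150 + 9 = -141$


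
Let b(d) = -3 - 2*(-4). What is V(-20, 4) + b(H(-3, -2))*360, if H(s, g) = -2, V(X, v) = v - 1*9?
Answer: 1795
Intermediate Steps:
V(X, v) = -9 + v (V(X, v) = v - 9 = -9 + v)
b(d) = 5 (b(d) = -3 + 8 = 5)
V(-20, 4) + b(H(-3, -2))*360 = (-9 + 4) + 5*360 = -5 + 1800 = 1795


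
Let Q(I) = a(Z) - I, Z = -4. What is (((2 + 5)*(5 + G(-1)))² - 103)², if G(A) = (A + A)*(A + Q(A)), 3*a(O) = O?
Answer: 624700036/81 ≈ 7.7123e+6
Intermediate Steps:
a(O) = O/3
Q(I) = -4/3 - I (Q(I) = (⅓)*(-4) - I = -4/3 - I)
G(A) = -8*A/3 (G(A) = (A + A)*(A + (-4/3 - A)) = (2*A)*(-4/3) = -8*A/3)
(((2 + 5)*(5 + G(-1)))² - 103)² = (((2 + 5)*(5 - 8/3*(-1)))² - 103)² = ((7*(5 + 8/3))² - 103)² = ((7*(23/3))² - 103)² = ((161/3)² - 103)² = (25921/9 - 103)² = (24994/9)² = 624700036/81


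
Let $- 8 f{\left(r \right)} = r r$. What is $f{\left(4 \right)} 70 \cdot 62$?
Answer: $-8680$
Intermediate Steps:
$f{\left(r \right)} = - \frac{r^{2}}{8}$ ($f{\left(r \right)} = - \frac{r r}{8} = - \frac{r^{2}}{8}$)
$f{\left(4 \right)} 70 \cdot 62 = - \frac{4^{2}}{8} \cdot 70 \cdot 62 = \left(- \frac{1}{8}\right) 16 \cdot 70 \cdot 62 = \left(-2\right) 70 \cdot 62 = \left(-140\right) 62 = -8680$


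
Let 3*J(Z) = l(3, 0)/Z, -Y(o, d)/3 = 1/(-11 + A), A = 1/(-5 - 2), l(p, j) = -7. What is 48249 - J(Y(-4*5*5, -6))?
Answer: 144773/3 ≈ 48258.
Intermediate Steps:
A = -1/7 (A = 1/(-7) = -1/7 ≈ -0.14286)
Y(o, d) = 7/26 (Y(o, d) = -3/(-11 - 1/7) = -3/(-78/7) = -3*(-7/78) = 7/26)
J(Z) = -7/(3*Z) (J(Z) = (-7/Z)/3 = -7/(3*Z))
48249 - J(Y(-4*5*5, -6)) = 48249 - (-7)/(3*7/26) = 48249 - (-7)*26/(3*7) = 48249 - 1*(-26/3) = 48249 + 26/3 = 144773/3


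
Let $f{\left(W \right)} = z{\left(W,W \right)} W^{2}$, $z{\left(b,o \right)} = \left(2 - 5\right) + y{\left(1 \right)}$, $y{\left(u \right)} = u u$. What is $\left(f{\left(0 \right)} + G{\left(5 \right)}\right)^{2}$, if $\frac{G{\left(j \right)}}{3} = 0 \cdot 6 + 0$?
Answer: $0$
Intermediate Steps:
$y{\left(u \right)} = u^{2}$
$z{\left(b,o \right)} = -2$ ($z{\left(b,o \right)} = \left(2 - 5\right) + 1^{2} = -3 + 1 = -2$)
$G{\left(j \right)} = 0$ ($G{\left(j \right)} = 3 \left(0 \cdot 6 + 0\right) = 3 \left(0 + 0\right) = 3 \cdot 0 = 0$)
$f{\left(W \right)} = - 2 W^{2}$
$\left(f{\left(0 \right)} + G{\left(5 \right)}\right)^{2} = \left(- 2 \cdot 0^{2} + 0\right)^{2} = \left(\left(-2\right) 0 + 0\right)^{2} = \left(0 + 0\right)^{2} = 0^{2} = 0$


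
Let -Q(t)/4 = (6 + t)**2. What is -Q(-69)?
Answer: 15876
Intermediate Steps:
Q(t) = -4*(6 + t)**2
-Q(-69) = -(-4)*(6 - 69)**2 = -(-4)*(-63)**2 = -(-4)*3969 = -1*(-15876) = 15876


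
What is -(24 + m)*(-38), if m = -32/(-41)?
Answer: 38608/41 ≈ 941.66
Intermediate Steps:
m = 32/41 (m = -32*(-1/41) = 32/41 ≈ 0.78049)
-(24 + m)*(-38) = -(24 + 32/41)*(-38) = -1016*(-38)/41 = -1*(-38608/41) = 38608/41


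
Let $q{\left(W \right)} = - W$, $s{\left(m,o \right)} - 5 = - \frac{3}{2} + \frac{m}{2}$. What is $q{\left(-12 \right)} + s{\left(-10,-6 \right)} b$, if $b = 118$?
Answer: $-165$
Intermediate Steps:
$s{\left(m,o \right)} = \frac{7}{2} + \frac{m}{2}$ ($s{\left(m,o \right)} = 5 + \left(- \frac{3}{2} + \frac{m}{2}\right) = \frac{7}{2} + \frac{m}{2}$)
$q{\left(-12 \right)} + s{\left(-10,-6 \right)} b = \left(-1\right) \left(-12\right) + \left(\frac{7}{2} + \frac{1}{2} \left(-10\right)\right) 118 = 12 + \left(\frac{7}{2} - 5\right) 118 = 12 - 177 = -165$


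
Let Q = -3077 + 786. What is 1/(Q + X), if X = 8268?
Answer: 1/5977 ≈ 0.00016731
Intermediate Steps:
Q = -2291
1/(Q + X) = 1/(-2291 + 8268) = 1/5977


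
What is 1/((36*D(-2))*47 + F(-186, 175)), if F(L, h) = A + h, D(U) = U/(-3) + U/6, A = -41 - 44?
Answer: 1/654 ≈ 0.0015291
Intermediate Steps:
A = -85
D(U) = -U/6 (D(U) = U*(-⅓) + U*(⅙) = -U/3 + U/6 = -U/6)
F(L, h) = -85 + h
1/((36*D(-2))*47 + F(-186, 175)) = 1/((36*(-⅙*(-2)))*47 + (-85 + 175)) = 1/((36*(⅓))*47 + 90) = 1/(12*47 + 90) = 1/(564 + 90) = 1/654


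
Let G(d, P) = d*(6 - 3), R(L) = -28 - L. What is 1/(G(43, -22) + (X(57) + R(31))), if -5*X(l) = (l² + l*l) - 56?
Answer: -5/6092 ≈ -0.00082075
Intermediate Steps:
X(l) = 56/5 - 2*l²/5 (X(l) = -((l² + l*l) - 56)/5 = -((l² + l²) - 56)/5 = -(2*l² - 56)/5 = -(-56 + 2*l²)/5 = 56/5 - 2*l²/5)
G(d, P) = 3*d (G(d, P) = d*3 = 3*d)
1/(G(43, -22) + (X(57) + R(31))) = 1/(3*43 + ((56/5 - ⅖*57²) + (-28 - 1*31))) = 1/(129 + ((56/5 - ⅖*3249) + (-28 - 31))) = 1/(129 + ((56/5 - 6498/5) - 59)) = 1/(129 + (-6442/5 - 59)) = 1/(129 - 6737/5) = 1/(-6092/5) = -5/6092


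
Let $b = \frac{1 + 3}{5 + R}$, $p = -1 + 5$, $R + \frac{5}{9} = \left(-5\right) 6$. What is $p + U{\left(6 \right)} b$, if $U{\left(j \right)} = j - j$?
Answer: $4$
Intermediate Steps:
$R = - \frac{275}{9}$ ($R = - \frac{5}{9} - 30 = - \frac{275}{9} \approx -30.556$)
$U{\left(j \right)} = 0$
$p = 4$
$b = - \frac{18}{115}$ ($b = \frac{1 + 3}{5 - \frac{275}{9}} = \frac{4}{- \frac{230}{9}} = 4 \left(- \frac{9}{230}\right) = - \frac{18}{115} \approx -0.15652$)
$p + U{\left(6 \right)} b = 4 + 0 \left(- \frac{18}{115}\right) = 4 + 0 = 4$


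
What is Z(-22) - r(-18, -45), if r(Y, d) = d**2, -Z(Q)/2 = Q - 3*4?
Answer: -1957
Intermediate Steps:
Z(Q) = 24 - 2*Q (Z(Q) = -2*(Q - 3*4) = -2*(Q - 12) = -2*(-12 + Q) = 24 - 2*Q)
Z(-22) - r(-18, -45) = (24 - 2*(-22)) - 1*(-45)**2 = (24 + 44) - 1*2025 = 68 - 2025 = -1957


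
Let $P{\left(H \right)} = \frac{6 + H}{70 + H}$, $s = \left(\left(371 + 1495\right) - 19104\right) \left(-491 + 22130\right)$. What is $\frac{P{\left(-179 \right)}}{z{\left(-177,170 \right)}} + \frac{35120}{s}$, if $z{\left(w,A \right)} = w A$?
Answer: $- \frac{1761943043}{11994235651710} \approx -0.0001469$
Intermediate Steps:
$s = -373013082$ ($s = \left(1866 - 19104\right) 21639 = \left(-17238\right) 21639 = -373013082$)
$P{\left(H \right)} = \frac{6 + H}{70 + H}$
$z{\left(w,A \right)} = A w$
$\frac{P{\left(-179 \right)}}{z{\left(-177,170 \right)}} + \frac{35120}{s} = \frac{\frac{1}{70 - 179} \left(6 - 179\right)}{170 \left(-177\right)} + \frac{35120}{-373013082} = \frac{\frac{1}{-109} \left(-173\right)}{-30090} + 35120 \left(- \frac{1}{373013082}\right) = \left(- \frac{1}{109}\right) \left(-173\right) \left(- \frac{1}{30090}\right) - \frac{17560}{186506541} = \frac{173}{109} \left(- \frac{1}{30090}\right) - \frac{17560}{186506541} = - \frac{173}{3279810} - \frac{17560}{186506541} = - \frac{1761943043}{11994235651710}$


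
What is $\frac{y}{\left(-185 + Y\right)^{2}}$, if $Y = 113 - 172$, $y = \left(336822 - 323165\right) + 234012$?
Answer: $\frac{247669}{59536} \approx 4.16$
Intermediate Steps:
$y = 247669$ ($y = 13657 + 234012 = 247669$)
$Y = -59$
$\frac{y}{\left(-185 + Y\right)^{2}} = \frac{247669}{\left(-185 - 59\right)^{2}} = \frac{247669}{\left(-244\right)^{2}} = \frac{247669}{59536}$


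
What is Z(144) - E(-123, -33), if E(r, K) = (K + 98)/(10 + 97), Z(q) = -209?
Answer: -22428/107 ≈ -209.61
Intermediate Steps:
E(r, K) = 98/107 + K/107 (E(r, K) = (98 + K)/107 = (98 + K)*(1/107) = 98/107 + K/107)
Z(144) - E(-123, -33) = -209 - (98/107 + (1/107)*(-33)) = -209 - (98/107 - 33/107) = -209 - 1*65/107 = -209 - 65/107 = -22428/107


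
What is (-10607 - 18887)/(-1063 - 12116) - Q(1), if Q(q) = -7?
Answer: 121747/13179 ≈ 9.2380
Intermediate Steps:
(-10607 - 18887)/(-1063 - 12116) - Q(1) = (-10607 - 18887)/(-1063 - 12116) - 1*(-7) = -29494/(-13179) + 7 = -29494*(-1/13179) + 7 = 29494/13179 + 7 = 121747/13179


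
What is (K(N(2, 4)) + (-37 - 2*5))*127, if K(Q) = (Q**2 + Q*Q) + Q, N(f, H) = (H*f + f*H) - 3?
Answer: 38608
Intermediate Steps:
N(f, H) = -3 + 2*H*f (N(f, H) = (H*f + H*f) - 3 = 2*H*f - 3 = -3 + 2*H*f)
K(Q) = Q + 2*Q**2 (K(Q) = (Q**2 + Q**2) + Q = 2*Q**2 + Q = Q + 2*Q**2)
(K(N(2, 4)) + (-37 - 2*5))*127 = ((-3 + 2*4*2)*(1 + 2*(-3 + 2*4*2)) + (-37 - 2*5))*127 = ((-3 + 16)*(1 + 2*(-3 + 16)) + (-37 - 10))*127 = (13*(1 + 2*13) - 47)*127 = (13*(1 + 26) - 47)*127 = (13*27 - 47)*127 = (351 - 47)*127 = 304*127 = 38608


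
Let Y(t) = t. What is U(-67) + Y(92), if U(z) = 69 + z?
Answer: 94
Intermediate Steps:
U(-67) + Y(92) = (69 - 67) + 92 = 2 + 92 = 94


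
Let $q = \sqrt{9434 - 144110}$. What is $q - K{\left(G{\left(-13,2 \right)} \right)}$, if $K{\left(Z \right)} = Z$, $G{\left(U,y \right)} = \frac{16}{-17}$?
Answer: $\frac{16}{17} + 6 i \sqrt{3741} \approx 0.94118 + 366.98 i$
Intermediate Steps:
$G{\left(U,y \right)} = - \frac{16}{17}$ ($G{\left(U,y \right)} = 16 \left(- \frac{1}{17}\right) = - \frac{16}{17}$)
$q = 6 i \sqrt{3741}$ ($q = \sqrt{-134676} = 6 i \sqrt{3741} \approx 366.98 i$)
$q - K{\left(G{\left(-13,2 \right)} \right)} = 6 i \sqrt{3741} - - \frac{16}{17} = 6 i \sqrt{3741} + \frac{16}{17} = \frac{16}{17} + 6 i \sqrt{3741}$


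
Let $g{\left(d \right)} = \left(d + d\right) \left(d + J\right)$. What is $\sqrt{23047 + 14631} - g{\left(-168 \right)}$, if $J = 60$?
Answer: $-36288 + \sqrt{37678} \approx -36094.0$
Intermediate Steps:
$g{\left(d \right)} = 2 d \left(60 + d\right)$ ($g{\left(d \right)} = \left(d + d\right) \left(d + 60\right) = 2 d \left(60 + d\right)$)
$\sqrt{23047 + 14631} - g{\left(-168 \right)} = \sqrt{23047 + 14631} - 2 \left(-168\right) \left(60 - 168\right) = \sqrt{37678} - 2 \left(-168\right) \left(-108\right) = \sqrt{37678} - 36288 = -36288 + \sqrt{37678}$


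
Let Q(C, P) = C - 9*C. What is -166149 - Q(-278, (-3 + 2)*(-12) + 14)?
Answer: -168373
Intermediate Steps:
Q(C, P) = -8*C
-166149 - Q(-278, (-3 + 2)*(-12) + 14) = -166149 - (-8)*(-278) = -166149 - 1*2224 = -166149 - 2224 = -168373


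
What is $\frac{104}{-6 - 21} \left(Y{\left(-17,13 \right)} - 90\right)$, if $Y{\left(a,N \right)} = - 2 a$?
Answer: $\frac{5824}{27} \approx 215.7$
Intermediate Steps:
$\frac{104}{-6 - 21} \left(Y{\left(-17,13 \right)} - 90\right) = \frac{104}{-6 - 21} \left(\left(-2\right) \left(-17\right) - 90\right) = \frac{104}{-6 - 21} \left(34 - 90\right) = \frac{104}{-27} \left(-56\right) = 104 \left(- \frac{1}{27}\right) \left(-56\right) = \left(- \frac{104}{27}\right) \left(-56\right) = \frac{5824}{27}$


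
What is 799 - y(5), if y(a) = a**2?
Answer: 774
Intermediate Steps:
799 - y(5) = 799 - 1*5**2 = 799 - 1*25 = 799 - 25 = 774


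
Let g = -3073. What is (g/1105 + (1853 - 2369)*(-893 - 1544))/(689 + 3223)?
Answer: 1389525587/4322760 ≈ 321.44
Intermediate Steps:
(g/1105 + (1853 - 2369)*(-893 - 1544))/(689 + 3223) = (-3073/1105 + (1853 - 2369)*(-893 - 1544))/(689 + 3223) = (-3073*1/1105 - 516*(-2437))/3912 = (-3073/1105 + 1257492)*(1/3912) = (1389525587/1105)*(1/3912) = 1389525587/4322760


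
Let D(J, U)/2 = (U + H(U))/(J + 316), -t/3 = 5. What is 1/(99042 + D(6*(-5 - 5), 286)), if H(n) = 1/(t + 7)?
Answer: 1024/101421295 ≈ 1.0096e-5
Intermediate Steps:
t = -15 (t = -3*5 = -15)
H(n) = -⅛ (H(n) = 1/(-15 + 7) = 1/(-8) = -⅛)
D(J, U) = 2*(-⅛ + U)/(316 + J) (D(J, U) = 2*((U - ⅛)/(J + 316)) = 2*((-⅛ + U)/(316 + J)) = 2*(-⅛ + U)/(316 + J))
1/(99042 + D(6*(-5 - 5), 286)) = 1/(99042 + (-1 + 8*286)/(4*(316 + 6*(-5 - 5)))) = 1/(99042 + (-1 + 2288)/(4*(316 + 6*(-10)))) = 1/(99042 + (¼)*2287/(316 - 60)) = 1/(99042 + (¼)*2287/256) = 1/(99042 + (¼)*(1/256)*2287) = 1/(99042 + 2287/1024) = 1/(101421295/1024) = 1024/101421295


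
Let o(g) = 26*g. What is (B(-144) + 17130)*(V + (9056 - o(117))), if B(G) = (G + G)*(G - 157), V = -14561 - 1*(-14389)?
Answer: 606504756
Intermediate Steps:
V = -172 (V = -14561 + 14389 = -172)
B(G) = 2*G*(-157 + G) (B(G) = (2*G)*(-157 + G) = 2*G*(-157 + G))
(B(-144) + 17130)*(V + (9056 - o(117))) = (2*(-144)*(-157 - 144) + 17130)*(-172 + (9056 - 26*117)) = (2*(-144)*(-301) + 17130)*(-172 + (9056 - 1*3042)) = (86688 + 17130)*(-172 + (9056 - 3042)) = 103818*(-172 + 6014) = 103818*5842 = 606504756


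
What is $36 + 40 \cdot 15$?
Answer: $636$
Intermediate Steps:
$36 + 40 \cdot 15 = 36 + 600 = 636$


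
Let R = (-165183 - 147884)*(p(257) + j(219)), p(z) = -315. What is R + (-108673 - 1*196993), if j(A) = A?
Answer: 29748766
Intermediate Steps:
R = 30054432 (R = (-165183 - 147884)*(-315 + 219) = -313067*(-96) = 30054432)
R + (-108673 - 1*196993) = 30054432 + (-108673 - 1*196993) = 30054432 + (-108673 - 196993) = 30054432 - 305666 = 29748766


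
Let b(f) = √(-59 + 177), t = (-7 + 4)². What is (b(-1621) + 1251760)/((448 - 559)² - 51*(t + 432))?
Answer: -125176/1017 - √118/10170 ≈ -123.08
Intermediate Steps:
t = 9 (t = (-3)² = 9)
b(f) = √118
(b(-1621) + 1251760)/((448 - 559)² - 51*(t + 432)) = (√118 + 1251760)/((448 - 559)² - 51*(9 + 432)) = (1251760 + √118)/((-111)² - 51*441) = (1251760 + √118)/(12321 - 22491) = (1251760 + √118)/(-10170) = (1251760 + √118)*(-1/10170) = -125176/1017 - √118/10170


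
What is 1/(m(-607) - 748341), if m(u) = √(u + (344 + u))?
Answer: -249447/186671417717 - I*√870/560014253151 ≈ -1.3363e-6 - 5.267e-11*I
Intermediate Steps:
m(u) = √(344 + 2*u)
1/(m(-607) - 748341) = 1/(√(344 + 2*(-607)) - 748341) = 1/(√(344 - 1214) - 748341) = 1/(√(-870) - 748341) = 1/(I*√870 - 748341) = 1/(-748341 + I*√870)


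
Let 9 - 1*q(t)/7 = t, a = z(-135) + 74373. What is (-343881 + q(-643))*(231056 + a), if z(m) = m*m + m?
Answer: -109775496523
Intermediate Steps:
z(m) = m + m**2 (z(m) = m**2 + m = m + m**2)
a = 92463 (a = -135*(1 - 135) + 74373 = -135*(-134) + 74373 = 18090 + 74373 = 92463)
q(t) = 63 - 7*t
(-343881 + q(-643))*(231056 + a) = (-343881 + (63 - 7*(-643)))*(231056 + 92463) = (-343881 + (63 + 4501))*323519 = (-343881 + 4564)*323519 = -339317*323519 = -109775496523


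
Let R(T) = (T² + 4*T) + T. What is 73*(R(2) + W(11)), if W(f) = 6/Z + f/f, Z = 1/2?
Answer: 1971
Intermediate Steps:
R(T) = T² + 5*T
Z = ½ ≈ 0.50000
W(f) = 13 (W(f) = 6/(½) + f/f = 6*2 + 1 = 12 + 1 = 13)
73*(R(2) + W(11)) = 73*(2*(5 + 2) + 13) = 73*(2*7 + 13) = 73*(14 + 13) = 73*27 = 1971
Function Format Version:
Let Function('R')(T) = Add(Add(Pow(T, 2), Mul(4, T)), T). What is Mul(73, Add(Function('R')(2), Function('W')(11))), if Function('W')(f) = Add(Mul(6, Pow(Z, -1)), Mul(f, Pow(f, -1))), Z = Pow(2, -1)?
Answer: 1971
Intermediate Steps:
Function('R')(T) = Add(Pow(T, 2), Mul(5, T))
Z = Rational(1, 2) ≈ 0.50000
Function('W')(f) = 13 (Function('W')(f) = Add(Mul(6, Pow(Rational(1, 2), -1)), Mul(f, Pow(f, -1))) = Add(Mul(6, 2), 1) = Add(12, 1) = 13)
Mul(73, Add(Function('R')(2), Function('W')(11))) = Mul(73, Add(Mul(2, Add(5, 2)), 13)) = Mul(73, Add(Mul(2, 7), 13)) = Mul(73, Add(14, 13)) = Mul(73, 27) = 1971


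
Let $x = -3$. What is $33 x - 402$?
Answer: $-501$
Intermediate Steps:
$33 x - 402 = 33 \left(-3\right) - 402 = -99 - 402 = -501$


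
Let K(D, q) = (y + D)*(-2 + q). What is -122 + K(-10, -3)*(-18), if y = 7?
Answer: -392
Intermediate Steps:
K(D, q) = (-2 + q)*(7 + D) (K(D, q) = (7 + D)*(-2 + q) = (-2 + q)*(7 + D))
-122 + K(-10, -3)*(-18) = -122 + (-14 - 2*(-10) + 7*(-3) - 10*(-3))*(-18) = -122 + (-14 + 20 - 21 + 30)*(-18) = -122 + 15*(-18) = -122 - 270 = -392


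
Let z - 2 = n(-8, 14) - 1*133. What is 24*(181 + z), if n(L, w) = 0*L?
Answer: 1200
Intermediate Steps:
n(L, w) = 0
z = -131 (z = 2 + (0 - 1*133) = 2 + (0 - 133) = 2 - 133 = -131)
24*(181 + z) = 24*(181 - 131) = 24*50 = 1200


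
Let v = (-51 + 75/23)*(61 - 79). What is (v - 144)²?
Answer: 270668304/529 ≈ 5.1166e+5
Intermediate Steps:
v = 19764/23 (v = (-51 + 75*(1/23))*(-18) = (-51 + 75/23)*(-18) = -1098/23*(-18) = 19764/23 ≈ 859.30)
(v - 144)² = (19764/23 - 144)² = (16452/23)² = 270668304/529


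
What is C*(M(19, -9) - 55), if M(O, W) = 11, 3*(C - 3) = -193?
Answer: 8096/3 ≈ 2698.7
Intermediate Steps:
C = -184/3 (C = 3 + (1/3)*(-193) = 3 - 193/3 = -184/3 ≈ -61.333)
C*(M(19, -9) - 55) = -184*(11 - 55)/3 = -184/3*(-44) = 8096/3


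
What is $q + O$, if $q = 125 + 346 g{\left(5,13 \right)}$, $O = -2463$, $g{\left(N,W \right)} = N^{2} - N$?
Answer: $4582$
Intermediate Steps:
$q = 7045$ ($q = 125 + 346 \cdot 5 \left(-1 + 5\right) = 125 + 346 \cdot 5 \cdot 4 = 125 + 346 \cdot 20 = 125 + 6920 = 7045$)
$q + O = 7045 - 2463 = 4582$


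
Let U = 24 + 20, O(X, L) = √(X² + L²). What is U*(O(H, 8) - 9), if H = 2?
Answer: -396 + 88*√17 ≈ -33.167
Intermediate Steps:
O(X, L) = √(L² + X²)
U = 44
U*(O(H, 8) - 9) = 44*(√(8² + 2²) - 9) = 44*(√(64 + 4) - 9) = 44*(√68 - 9) = 44*(2*√17 - 9) = 44*(-9 + 2*√17) = -396 + 88*√17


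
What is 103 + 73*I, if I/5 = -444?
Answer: -161957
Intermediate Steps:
I = -2220 (I = 5*(-444) = -2220)
103 + 73*I = 103 + 73*(-2220) = 103 - 162060 = -161957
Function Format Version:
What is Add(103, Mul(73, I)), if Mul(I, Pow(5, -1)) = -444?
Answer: -161957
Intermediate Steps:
I = -2220 (I = Mul(5, -444) = -2220)
Add(103, Mul(73, I)) = Add(103, Mul(73, -2220)) = Add(103, -162060) = -161957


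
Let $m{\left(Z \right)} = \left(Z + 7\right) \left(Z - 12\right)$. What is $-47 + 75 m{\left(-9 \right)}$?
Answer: $3103$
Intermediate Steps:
$m{\left(Z \right)} = \left(-12 + Z\right) \left(7 + Z\right)$ ($m{\left(Z \right)} = \left(7 + Z\right) \left(-12 + Z\right) = \left(-12 + Z\right) \left(7 + Z\right)$)
$-47 + 75 m{\left(-9 \right)} = -47 + 75 \left(-84 + \left(-9\right)^{2} - -45\right) = -47 + 75 \left(-84 + 81 + 45\right) = -47 + 75 \cdot 42 = -47 + 3150 = 3103$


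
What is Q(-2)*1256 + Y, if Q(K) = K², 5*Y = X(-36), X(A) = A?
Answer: 25084/5 ≈ 5016.8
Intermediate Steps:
Y = -36/5 (Y = (⅕)*(-36) = -36/5 ≈ -7.2000)
Q(-2)*1256 + Y = (-2)²*1256 - 36/5 = 4*1256 - 36/5 = 5024 - 36/5 = 25084/5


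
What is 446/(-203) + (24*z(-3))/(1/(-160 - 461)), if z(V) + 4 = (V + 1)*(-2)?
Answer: -446/203 ≈ -2.1970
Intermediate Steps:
z(V) = -6 - 2*V (z(V) = -4 + (V + 1)*(-2) = -4 + (1 + V)*(-2) = -4 + (-2 - 2*V) = -6 - 2*V)
446/(-203) + (24*z(-3))/(1/(-160 - 461)) = 446/(-203) + (24*(-6 - 2*(-3)))/(1/(-160 - 461)) = 446*(-1/203) + (24*(-6 + 6))/(1/(-621)) = -446/203 + (24*0)/(-1/621) = -446/203 + 0*(-621) = -446/203 + 0 = -446/203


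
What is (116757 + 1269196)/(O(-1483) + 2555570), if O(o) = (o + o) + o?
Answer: 1385953/2551121 ≈ 0.54327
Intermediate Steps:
O(o) = 3*o (O(o) = 2*o + o = 3*o)
(116757 + 1269196)/(O(-1483) + 2555570) = (116757 + 1269196)/(3*(-1483) + 2555570) = 1385953/(-4449 + 2555570) = 1385953/2551121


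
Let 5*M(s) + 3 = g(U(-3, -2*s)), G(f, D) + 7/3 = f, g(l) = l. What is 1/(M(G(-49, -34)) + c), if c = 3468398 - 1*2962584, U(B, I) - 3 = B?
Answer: 5/2529067 ≈ 1.9770e-6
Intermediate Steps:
U(B, I) = 3 + B
G(f, D) = -7/3 + f
c = 505814 (c = 3468398 - 2962584 = 505814)
M(s) = -⅗ (M(s) = -⅗ + (3 - 3)/5 = -⅗ + (⅕)*0 = -⅗ + 0 = -⅗)
1/(M(G(-49, -34)) + c) = 1/(-⅗ + 505814) = 1/(2529067/5) = 5/2529067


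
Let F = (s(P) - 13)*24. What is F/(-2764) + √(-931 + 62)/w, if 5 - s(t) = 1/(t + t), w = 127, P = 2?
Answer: 99/1382 + I*√869/127 ≈ 0.071635 + 0.23212*I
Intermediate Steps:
s(t) = 5 - 1/(2*t) (s(t) = 5 - 1/(t + t) = 5 - 1/(2*t))
F = -198 (F = ((5 - ½/2) - 13)*24 = ((5 - ½*½) - 13)*24 = ((5 - ¼) - 13)*24 = (19/4 - 13)*24 = -33/4*24 = -198)
F/(-2764) + √(-931 + 62)/w = -198/(-2764) + √(-931 + 62)/127 = -198*(-1/2764) + √(-869)*(1/127) = 99/1382 + (I*√869)*(1/127) = 99/1382 + I*√869/127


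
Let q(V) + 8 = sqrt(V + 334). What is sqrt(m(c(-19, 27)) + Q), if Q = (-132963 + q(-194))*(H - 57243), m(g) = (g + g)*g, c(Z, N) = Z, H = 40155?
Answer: sqrt(2272209170 - 34176*sqrt(35)) ≈ 47666.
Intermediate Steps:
q(V) = -8 + sqrt(334 + V) (q(V) = -8 + sqrt(V + 334) = -8 + sqrt(334 + V))
m(g) = 2*g**2 (m(g) = (2*g)*g = 2*g**2)
Q = 2272208448 - 34176*sqrt(35) (Q = (-132963 + (-8 + sqrt(334 - 194)))*(40155 - 57243) = (-132963 + (-8 + sqrt(140)))*(-17088) = (-132963 + (-8 + 2*sqrt(35)))*(-17088) = (-132971 + 2*sqrt(35))*(-17088) = 2272208448 - 34176*sqrt(35) ≈ 2.2720e+9)
sqrt(m(c(-19, 27)) + Q) = sqrt(2*(-19)**2 + (2272208448 - 34176*sqrt(35))) = sqrt(2*361 + (2272208448 - 34176*sqrt(35))) = sqrt(722 + (2272208448 - 34176*sqrt(35))) = sqrt(2272209170 - 34176*sqrt(35))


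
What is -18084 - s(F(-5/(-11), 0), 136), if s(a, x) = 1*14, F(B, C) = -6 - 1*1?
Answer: -18098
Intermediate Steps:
F(B, C) = -7 (F(B, C) = -6 - 1 = -7)
s(a, x) = 14
-18084 - s(F(-5/(-11), 0), 136) = -18084 - 1*14 = -18084 - 14 = -18098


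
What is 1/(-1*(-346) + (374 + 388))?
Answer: 1/1108 ≈ 0.00090253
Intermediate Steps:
1/(-1*(-346) + (374 + 388)) = 1/(346 + 762) = 1/1108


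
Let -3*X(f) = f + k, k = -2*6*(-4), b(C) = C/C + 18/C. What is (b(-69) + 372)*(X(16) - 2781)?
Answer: -72073211/69 ≈ -1.0445e+6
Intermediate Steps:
b(C) = 1 + 18/C
k = 48 (k = -12*(-4) = 48)
X(f) = -16 - f/3 (X(f) = -(f + 48)/3 = -(48 + f)/3 = -16 - f/3)
(b(-69) + 372)*(X(16) - 2781) = ((18 - 69)/(-69) + 372)*((-16 - 1/3*16) - 2781) = (-1/69*(-51) + 372)*((-16 - 16/3) - 2781) = (17/23 + 372)*(-64/3 - 2781) = (8573/23)*(-8407/3) = -72073211/69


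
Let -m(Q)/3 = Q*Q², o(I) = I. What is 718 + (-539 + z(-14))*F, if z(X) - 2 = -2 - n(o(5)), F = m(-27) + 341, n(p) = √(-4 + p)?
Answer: -32069882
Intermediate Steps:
m(Q) = -3*Q³ (m(Q) = -3*Q*Q² = -3*Q³)
F = 59390 (F = -3*(-27)³ + 341 = -3*(-19683) + 341 = 59049 + 341 = 59390)
z(X) = -1 (z(X) = 2 + (-2 - √(-4 + 5)) = 2 + (-2 - √1) = 2 + (-2 - 1*1) = 2 + (-2 - 1) = 2 - 3 = -1)
718 + (-539 + z(-14))*F = 718 + (-539 - 1)*59390 = 718 - 540*59390 = 718 - 32070600 = -32069882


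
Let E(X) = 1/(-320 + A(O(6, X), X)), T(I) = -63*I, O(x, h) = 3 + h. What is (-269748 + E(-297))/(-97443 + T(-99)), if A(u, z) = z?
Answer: 166434517/56274102 ≈ 2.9576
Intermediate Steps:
E(X) = 1/(-320 + X)
(-269748 + E(-297))/(-97443 + T(-99)) = (-269748 + 1/(-320 - 297))/(-97443 - 63*(-99)) = (-269748 + 1/(-617))/(-97443 + 6237) = (-269748 - 1/617)/(-91206) = -166434517/617*(-1/91206) = 166434517/56274102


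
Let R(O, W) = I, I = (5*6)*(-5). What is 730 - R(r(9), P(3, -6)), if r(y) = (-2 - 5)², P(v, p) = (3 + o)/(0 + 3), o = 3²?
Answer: 880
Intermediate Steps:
o = 9
P(v, p) = 4 (P(v, p) = (3 + 9)/(0 + 3) = 12/3 = 12*(⅓) = 4)
I = -150 (I = 30*(-5) = -150)
r(y) = 49 (r(y) = (-7)² = 49)
R(O, W) = -150
730 - R(r(9), P(3, -6)) = 730 - 1*(-150) = 730 + 150 = 880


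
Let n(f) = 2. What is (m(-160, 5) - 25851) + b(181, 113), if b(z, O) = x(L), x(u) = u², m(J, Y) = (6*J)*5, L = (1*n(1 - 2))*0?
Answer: -30651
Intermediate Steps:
L = 0 (L = (1*2)*0 = 2*0 = 0)
m(J, Y) = 30*J
b(z, O) = 0 (b(z, O) = 0² = 0)
(m(-160, 5) - 25851) + b(181, 113) = (30*(-160) - 25851) + 0 = (-4800 - 25851) + 0 = -30651 + 0 = -30651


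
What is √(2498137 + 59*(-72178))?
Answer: I*√1760365 ≈ 1326.8*I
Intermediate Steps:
√(2498137 + 59*(-72178)) = √(2498137 - 4258502) = √(-1760365) = I*√1760365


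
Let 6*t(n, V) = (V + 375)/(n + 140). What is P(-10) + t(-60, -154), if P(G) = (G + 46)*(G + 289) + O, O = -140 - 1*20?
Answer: 4744541/480 ≈ 9884.5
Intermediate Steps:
t(n, V) = (375 + V)/(6*(140 + n)) (t(n, V) = ((V + 375)/(n + 140))/6 = ((375 + V)/(140 + n))/6 = (375 + V)/(6*(140 + n)))
O = -160 (O = -140 - 20 = -160)
P(G) = -160 + (46 + G)*(289 + G) (P(G) = (G + 46)*(G + 289) - 160 = (46 + G)*(289 + G) - 160 = -160 + (46 + G)*(289 + G))
P(-10) + t(-60, -154) = (13134 + (-10)**2 + 335*(-10)) + (375 - 154)/(6*(140 - 60)) = (13134 + 100 - 3350) + (1/6)*221/80 = 9884 + (1/6)*(1/80)*221 = 9884 + 221/480 = 4744541/480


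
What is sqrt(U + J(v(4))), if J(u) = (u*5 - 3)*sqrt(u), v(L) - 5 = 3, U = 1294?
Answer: sqrt(1294 + 74*sqrt(2)) ≈ 37.399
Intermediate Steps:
v(L) = 8 (v(L) = 5 + 3 = 8)
J(u) = sqrt(u)*(-3 + 5*u) (J(u) = (5*u - 3)*sqrt(u) = (-3 + 5*u)*sqrt(u) = sqrt(u)*(-3 + 5*u))
sqrt(U + J(v(4))) = sqrt(1294 + sqrt(8)*(-3 + 5*8)) = sqrt(1294 + (2*sqrt(2))*(-3 + 40)) = sqrt(1294 + (2*sqrt(2))*37) = sqrt(1294 + 74*sqrt(2))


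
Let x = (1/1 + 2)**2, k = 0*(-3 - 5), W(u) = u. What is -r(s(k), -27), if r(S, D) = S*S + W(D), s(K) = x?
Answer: -54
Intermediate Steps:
k = 0 (k = 0*(-8) = 0)
x = 9 (x = (1*1 + 2)**2 = (1 + 2)**2 = 3**2 = 9)
s(K) = 9
r(S, D) = D + S**2 (r(S, D) = S*S + D = S**2 + D = D + S**2)
-r(s(k), -27) = -(-27 + 9**2) = -(-27 + 81) = -1*54 = -54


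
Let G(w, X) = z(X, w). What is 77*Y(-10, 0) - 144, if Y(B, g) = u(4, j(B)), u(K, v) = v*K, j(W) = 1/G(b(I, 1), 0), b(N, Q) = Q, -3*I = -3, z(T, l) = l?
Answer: 164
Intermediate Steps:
I = 1 (I = -⅓*(-3) = 1)
G(w, X) = w
j(W) = 1 (j(W) = 1/1 = 1)
u(K, v) = K*v
Y(B, g) = 4 (Y(B, g) = 4*1 = 4)
77*Y(-10, 0) - 144 = 77*4 - 144 = 308 - 144 = 164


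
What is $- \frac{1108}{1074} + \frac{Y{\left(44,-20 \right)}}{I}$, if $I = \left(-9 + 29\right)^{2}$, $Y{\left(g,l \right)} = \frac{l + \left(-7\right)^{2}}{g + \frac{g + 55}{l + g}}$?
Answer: $- \frac{10648927}{10337250} \approx -1.0302$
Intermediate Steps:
$Y{\left(g,l \right)} = \frac{49 + l}{g + \frac{55 + g}{g + l}}$ ($Y{\left(g,l \right)} = \frac{l + 49}{g + \frac{55 + g}{g + l}} = \frac{49 + l}{g + \frac{55 + g}{g + l}}$)
$I = 400$ ($I = 20^{2} = 400$)
$- \frac{1108}{1074} + \frac{Y{\left(44,-20 \right)}}{I} = - \frac{1108}{1074} + \frac{\frac{1}{55 + 44 + 44^{2} + 44 \left(-20\right)} \left(\left(-20\right)^{2} + 49 \cdot 44 + 49 \left(-20\right) + 44 \left(-20\right)\right)}{400} = \left(-1108\right) \frac{1}{1074} + \frac{400 + 2156 - 980 - 880}{55 + 44 + 1936 - 880} \cdot \frac{1}{400} = - \frac{554}{537} + \frac{1}{1155} \cdot 696 \cdot \frac{1}{400} = - \frac{554}{537} + \frac{232}{385} \cdot \frac{1}{400} = - \frac{554}{537} + \frac{29}{19250} = - \frac{10648927}{10337250}$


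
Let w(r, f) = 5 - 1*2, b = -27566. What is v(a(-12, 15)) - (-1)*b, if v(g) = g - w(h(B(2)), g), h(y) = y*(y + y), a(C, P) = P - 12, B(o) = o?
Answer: -27566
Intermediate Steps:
a(C, P) = -12 + P
h(y) = 2*y**2 (h(y) = y*(2*y) = 2*y**2)
w(r, f) = 3 (w(r, f) = 5 - 2 = 3)
v(g) = -3 + g (v(g) = g - 1*3 = g - 3 = -3 + g)
v(a(-12, 15)) - (-1)*b = (-3 + (-12 + 15)) - (-1)*(-27566) = (-3 + 3) - 1*27566 = 0 - 27566 = -27566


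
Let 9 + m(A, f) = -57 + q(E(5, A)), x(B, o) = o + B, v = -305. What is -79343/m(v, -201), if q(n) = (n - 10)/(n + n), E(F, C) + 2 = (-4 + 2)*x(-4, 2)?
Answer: 79343/68 ≈ 1166.8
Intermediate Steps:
x(B, o) = B + o
E(F, C) = 2 (E(F, C) = -2 + (-4 + 2)*(-4 + 2) = -2 - 2*(-2) = -2 + 4 = 2)
q(n) = (-10 + n)/(2*n) (q(n) = (-10 + n)/((2*n)) = (-10 + n)*(1/(2*n)) = (-10 + n)/(2*n))
m(A, f) = -68 (m(A, f) = -9 + (-57 + (1/2)*(-10 + 2)/2) = -9 + (-57 + (1/2)*(1/2)*(-8)) = -9 + (-57 - 2) = -9 - 59 = -68)
-79343/m(v, -201) = -79343/(-68) = -79343*(-1/68) = 79343/68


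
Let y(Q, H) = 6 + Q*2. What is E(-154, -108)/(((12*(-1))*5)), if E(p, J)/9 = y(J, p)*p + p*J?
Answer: -36729/5 ≈ -7345.8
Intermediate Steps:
y(Q, H) = 6 + 2*Q
E(p, J) = 9*J*p + 9*p*(6 + 2*J) (E(p, J) = 9*((6 + 2*J)*p + p*J) = 9*(p*(6 + 2*J) + J*p) = 9*(J*p + p*(6 + 2*J)) = 9*J*p + 9*p*(6 + 2*J))
E(-154, -108)/(((12*(-1))*5)) = (27*(-154)*(2 - 108))/(((12*(-1))*5)) = (27*(-154)*(-106))/((-12*5)) = 440748/(-60) = 440748*(-1/60) = -36729/5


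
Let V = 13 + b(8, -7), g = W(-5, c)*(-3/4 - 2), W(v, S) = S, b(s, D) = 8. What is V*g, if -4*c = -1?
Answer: -231/16 ≈ -14.438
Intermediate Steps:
c = ¼ (c = -¼*(-1) = ¼ ≈ 0.25000)
g = -11/16 (g = (-3/4 - 2)/4 = (-3*¼ - 2)/4 = (-¾ - 2)/4 = (¼)*(-11/4) = -11/16 ≈ -0.68750)
V = 21 (V = 13 + 8 = 21)
V*g = 21*(-11/16) = -231/16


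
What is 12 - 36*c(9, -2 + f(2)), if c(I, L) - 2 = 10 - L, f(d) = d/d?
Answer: -456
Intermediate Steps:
f(d) = 1
c(I, L) = 12 - L (c(I, L) = 2 + (10 - L) = 12 - L)
12 - 36*c(9, -2 + f(2)) = 12 - 36*(12 - (-2 + 1)) = 12 - 36*(12 - 1*(-1)) = 12 - 36*(12 + 1) = 12 - 36*13 = 12 - 468 = -456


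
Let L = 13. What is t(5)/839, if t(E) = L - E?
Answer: 8/839 ≈ 0.0095352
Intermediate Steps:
t(E) = 13 - E
t(5)/839 = (13 - 1*5)/839 = (13 - 5)*(1/839) = 8*(1/839) = 8/839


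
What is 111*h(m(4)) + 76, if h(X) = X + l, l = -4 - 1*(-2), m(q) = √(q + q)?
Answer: -146 + 222*√2 ≈ 167.96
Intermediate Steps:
m(q) = √2*√q (m(q) = √(2*q) = √2*√q)
l = -2 (l = -4 + 2 = -2)
h(X) = -2 + X (h(X) = X - 2 = -2 + X)
111*h(m(4)) + 76 = 111*(-2 + √2*√4) + 76 = 111*(-2 + √2*2) + 76 = 111*(-2 + 2*√2) + 76 = (-222 + 222*√2) + 76 = -146 + 222*√2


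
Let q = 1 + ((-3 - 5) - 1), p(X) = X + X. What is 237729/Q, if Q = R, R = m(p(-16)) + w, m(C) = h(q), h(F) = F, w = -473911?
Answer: -79243/157973 ≈ -0.50162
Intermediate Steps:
p(X) = 2*X
q = -8 (q = 1 + (-8 - 1) = 1 - 9 = -8)
m(C) = -8
R = -473919 (R = -8 - 473911 = -473919)
Q = -473919
237729/Q = 237729/(-473919) = 237729*(-1/473919) = -79243/157973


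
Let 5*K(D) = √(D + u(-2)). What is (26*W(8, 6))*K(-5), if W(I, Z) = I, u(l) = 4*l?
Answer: 208*I*√13/5 ≈ 149.99*I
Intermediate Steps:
K(D) = √(-8 + D)/5 (K(D) = √(D + 4*(-2))/5 = √(D - 8)/5 = √(-8 + D)/5)
(26*W(8, 6))*K(-5) = (26*8)*(√(-8 - 5)/5) = 208*(√(-13)/5) = 208*((I*√13)/5) = 208*(I*√13/5) = 208*I*√13/5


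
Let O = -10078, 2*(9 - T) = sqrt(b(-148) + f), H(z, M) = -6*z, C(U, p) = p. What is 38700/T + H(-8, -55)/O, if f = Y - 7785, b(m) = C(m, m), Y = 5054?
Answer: 7020257928/16139917 + 77400*I*sqrt(2879)/3203 ≈ 434.96 + 1296.6*I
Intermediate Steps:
b(m) = m
f = -2731 (f = 5054 - 7785 = -2731)
T = 9 - I*sqrt(2879)/2 (T = 9 - sqrt(-148 - 2731)/2 = 9 - I*sqrt(2879)/2 ≈ 9.0 - 26.828*I)
38700/T + H(-8, -55)/O = 38700/(9 - I*sqrt(2879)/2) - 6*(-8)/(-10078) = 38700/(9 - I*sqrt(2879)/2) + 48*(-1/10078) = 38700/(9 - I*sqrt(2879)/2) - 24/5039 = -24/5039 + 38700/(9 - I*sqrt(2879)/2)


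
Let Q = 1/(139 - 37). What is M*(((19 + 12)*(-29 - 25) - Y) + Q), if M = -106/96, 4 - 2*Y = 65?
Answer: 2221177/1224 ≈ 1814.7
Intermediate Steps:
Y = -61/2 (Y = 2 - ½*65 = 2 - 65/2 = -61/2 ≈ -30.500)
M = -53/48 (M = -106*1/96 = -53/48 ≈ -1.1042)
Q = 1/102 ≈ 0.0098039
M*(((19 + 12)*(-29 - 25) - Y) + Q) = -53*(((19 + 12)*(-29 - 25) - 1*(-61/2)) + 1/102)/48 = -53*((31*(-54) + 61/2) + 1/102)/48 = -53*((-1674 + 61/2) + 1/102)/48 = -53*(-3287/2 + 1/102)/48 = -53/48*(-83818/51) = 2221177/1224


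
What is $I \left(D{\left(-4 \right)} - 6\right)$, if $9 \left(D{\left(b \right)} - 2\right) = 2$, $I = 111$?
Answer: $- \frac{1258}{3} \approx -419.33$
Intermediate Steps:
$D{\left(b \right)} = \frac{20}{9}$ ($D{\left(b \right)} = 2 + \frac{1}{9} \cdot 2 = 2 + \frac{2}{9} = \frac{20}{9}$)
$I \left(D{\left(-4 \right)} - 6\right) = 111 \left(\frac{20}{9} - 6\right) = 111 \left(- \frac{34}{9}\right) = - \frac{1258}{3}$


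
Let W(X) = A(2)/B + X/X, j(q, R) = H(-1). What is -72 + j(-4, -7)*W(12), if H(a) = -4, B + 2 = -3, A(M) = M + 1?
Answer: -368/5 ≈ -73.600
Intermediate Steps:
A(M) = 1 + M
B = -5 (B = -2 - 3 = -5)
j(q, R) = -4
W(X) = 2/5 (W(X) = (1 + 2)/(-5) + X/X = 3*(-1/5) + 1 = -3/5 + 1 = 2/5)
-72 + j(-4, -7)*W(12) = -72 - 4*2/5 = -72 - 8/5 = -368/5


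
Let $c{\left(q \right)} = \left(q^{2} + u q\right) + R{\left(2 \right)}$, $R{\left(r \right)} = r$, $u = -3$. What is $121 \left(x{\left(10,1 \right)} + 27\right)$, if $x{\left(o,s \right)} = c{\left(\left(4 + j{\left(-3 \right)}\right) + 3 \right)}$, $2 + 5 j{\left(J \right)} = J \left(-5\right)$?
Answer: $\frac{279389}{25} \approx 11176.0$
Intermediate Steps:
$j{\left(J \right)} = - \frac{2}{5} - J$ ($j{\left(J \right)} = - \frac{2}{5} + \frac{J \left(-5\right)}{5} = - \frac{2}{5} + \frac{\left(-5\right) J}{5} = - \frac{2}{5} - J$)
$c{\left(q \right)} = 2 + q^{2} - 3 q$ ($c{\left(q \right)} = \left(q^{2} - 3 q\right) + 2 = 2 + q^{2} - 3 q$)
$x{\left(o,s \right)} = \frac{1634}{25}$ ($x{\left(o,s \right)} = 2 + \left(\left(4 - - \frac{13}{5}\right) + 3\right)^{2} - 3 \left(\left(4 - - \frac{13}{5}\right) + 3\right) = 2 + \left(\left(4 + \left(- \frac{2}{5} + 3\right)\right) + 3\right)^{2} - 3 \left(\left(4 + \left(- \frac{2}{5} + 3\right)\right) + 3\right) = 2 + \left(\left(4 + \frac{13}{5}\right) + 3\right)^{2} - 3 \left(\left(4 + \frac{13}{5}\right) + 3\right) = 2 + \left(\frac{33}{5} + 3\right)^{2} - 3 \left(\frac{33}{5} + 3\right) = 2 + \left(\frac{48}{5}\right)^{2} - \frac{144}{5} = 2 + \frac{2304}{25} - \frac{144}{5} = \frac{1634}{25}$)
$121 \left(x{\left(10,1 \right)} + 27\right) = 121 \left(\frac{1634}{25} + 27\right) = 121 \cdot \frac{2309}{25} = \frac{279389}{25}$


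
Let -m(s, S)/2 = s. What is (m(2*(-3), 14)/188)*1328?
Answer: 3984/47 ≈ 84.766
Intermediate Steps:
m(s, S) = -2*s
(m(2*(-3), 14)/188)*1328 = (-4*(-3)/188)*1328 = (-2*(-6)*(1/188))*1328 = (12*(1/188))*1328 = (3/47)*1328 = 3984/47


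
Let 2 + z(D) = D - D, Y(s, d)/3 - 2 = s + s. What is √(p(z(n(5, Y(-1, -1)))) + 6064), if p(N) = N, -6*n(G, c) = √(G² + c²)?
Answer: √6062 ≈ 77.859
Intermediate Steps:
Y(s, d) = 6 + 6*s (Y(s, d) = 6 + 3*(s + s) = 6 + 3*(2*s) = 6 + 6*s)
n(G, c) = -√(G² + c²)/6
z(D) = -2 (z(D) = -2 + (D - D) = -2 + 0 = -2)
√(p(z(n(5, Y(-1, -1)))) + 6064) = √(-2 + 6064) = √6062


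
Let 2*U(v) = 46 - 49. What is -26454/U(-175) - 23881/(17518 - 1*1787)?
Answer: 277408035/15731 ≈ 17634.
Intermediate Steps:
U(v) = -3/2 (U(v) = (46 - 49)/2 = (½)*(-3) = -3/2)
-26454/U(-175) - 23881/(17518 - 1*1787) = -26454/(-3/2) - 23881/(17518 - 1*1787) = -26454*(-⅔) - 23881/(17518 - 1787) = 17636 - 23881/15731 = 277408035/15731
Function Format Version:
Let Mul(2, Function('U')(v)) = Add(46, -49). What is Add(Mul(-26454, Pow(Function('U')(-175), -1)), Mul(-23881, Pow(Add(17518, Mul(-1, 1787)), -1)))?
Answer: Rational(277408035, 15731) ≈ 17634.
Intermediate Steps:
Function('U')(v) = Rational(-3, 2) (Function('U')(v) = Mul(Rational(1, 2), Add(46, -49)) = Mul(Rational(1, 2), -3) = Rational(-3, 2))
Add(Mul(-26454, Pow(Function('U')(-175), -1)), Mul(-23881, Pow(Add(17518, Mul(-1, 1787)), -1))) = Add(Mul(-26454, Pow(Rational(-3, 2), -1)), Mul(-23881, Pow(Add(17518, Mul(-1, 1787)), -1))) = Add(Mul(-26454, Rational(-2, 3)), Mul(-23881, Pow(Add(17518, -1787), -1))) = Add(17636, Mul(-23881, Pow(15731, -1))) = Add(17636, Mul(-23881, Rational(1, 15731))) = Add(17636, Rational(-23881, 15731)) = Rational(277408035, 15731)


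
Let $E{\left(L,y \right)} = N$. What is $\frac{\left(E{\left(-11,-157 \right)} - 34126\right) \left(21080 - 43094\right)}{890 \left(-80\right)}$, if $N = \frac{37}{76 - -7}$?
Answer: $- \frac{31176457947}{2954800} \approx -10551.0$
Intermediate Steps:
$N = \frac{37}{83}$ ($N = \frac{37}{76 + 7} = \frac{37}{83} \approx 0.44578$)
$E{\left(L,y \right)} = \frac{37}{83}$
$\frac{\left(E{\left(-11,-157 \right)} - 34126\right) \left(21080 - 43094\right)}{890 \left(-80\right)} = \frac{\left(\frac{37}{83} - 34126\right) \left(21080 - 43094\right)}{890 \left(-80\right)} = \frac{\left(- \frac{2832421}{83}\right) \left(21080 - 43094\right)}{-71200} = - \frac{2832421 \left(21080 - 43094\right)}{83} \left(- \frac{1}{71200}\right) = \left(- \frac{2832421}{83}\right) \left(-22014\right) \left(- \frac{1}{71200}\right) = \frac{62352915894}{83} \left(- \frac{1}{71200}\right) = - \frac{31176457947}{2954800}$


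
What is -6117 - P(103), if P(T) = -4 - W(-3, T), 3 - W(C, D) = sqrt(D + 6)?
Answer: -6110 - sqrt(109) ≈ -6120.4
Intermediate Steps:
W(C, D) = 3 - sqrt(6 + D) (W(C, D) = 3 - sqrt(D + 6) = 3 - sqrt(6 + D))
P(T) = -7 + sqrt(6 + T) (P(T) = -4 - (3 - sqrt(6 + T)) = -4 + (-3 + sqrt(6 + T)) = -7 + sqrt(6 + T))
-6117 - P(103) = -6117 - (-7 + sqrt(6 + 103)) = -6117 - (-7 + sqrt(109)) = -6117 + (7 - sqrt(109)) = -6110 - sqrt(109)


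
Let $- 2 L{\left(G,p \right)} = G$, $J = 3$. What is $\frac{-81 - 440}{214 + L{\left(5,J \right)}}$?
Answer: $- \frac{1042}{423} \approx -2.4634$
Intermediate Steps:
$L{\left(G,p \right)} = - \frac{G}{2}$
$\frac{-81 - 440}{214 + L{\left(5,J \right)}} = \frac{-81 - 440}{214 - \frac{5}{2}} = - \frac{521}{214 - \frac{5}{2}} = - \frac{521}{\frac{423}{2}} = \left(-521\right) \frac{2}{423} = - \frac{1042}{423}$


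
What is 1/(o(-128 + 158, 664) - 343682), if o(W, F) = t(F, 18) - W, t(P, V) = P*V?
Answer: -1/331760 ≈ -3.0142e-6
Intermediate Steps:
o(W, F) = -W + 18*F (o(W, F) = F*18 - W = 18*F - W = -W + 18*F)
1/(o(-128 + 158, 664) - 343682) = 1/((-(-128 + 158) + 18*664) - 343682) = 1/((-1*30 + 11952) - 343682) = 1/((-30 + 11952) - 343682) = 1/(11922 - 343682) = 1/(-331760) = -1/331760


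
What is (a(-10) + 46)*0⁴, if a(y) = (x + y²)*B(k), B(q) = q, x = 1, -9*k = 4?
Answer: 0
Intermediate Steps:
k = -4/9 (k = -⅑*4 = -4/9 ≈ -0.44444)
a(y) = -4/9 - 4*y²/9 (a(y) = (1 + y²)*(-4/9) = -4/9 - 4*y²/9)
(a(-10) + 46)*0⁴ = ((-4/9 - 4/9*(-10)²) + 46)*0⁴ = ((-4/9 - 4/9*100) + 46)*0 = ((-4/9 - 400/9) + 46)*0 = (-404/9 + 46)*0 = (10/9)*0 = 0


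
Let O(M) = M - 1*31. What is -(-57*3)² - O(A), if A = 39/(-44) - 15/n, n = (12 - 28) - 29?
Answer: -3855647/132 ≈ -29209.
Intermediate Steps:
n = -45 (n = -16 - 29 = -45)
A = -73/132 (A = 39/(-44) - 15/(-45) = 39*(-1/44) - 15*(-1/45) = -39/44 + ⅓ = -73/132 ≈ -0.55303)
O(M) = -31 + M (O(M) = M - 31 = -31 + M)
-(-57*3)² - O(A) = -(-57*3)² - (-31 - 73/132) = -1*(-171)² - 1*(-4165/132) = -1*29241 + 4165/132 = -29241 + 4165/132 = -3855647/132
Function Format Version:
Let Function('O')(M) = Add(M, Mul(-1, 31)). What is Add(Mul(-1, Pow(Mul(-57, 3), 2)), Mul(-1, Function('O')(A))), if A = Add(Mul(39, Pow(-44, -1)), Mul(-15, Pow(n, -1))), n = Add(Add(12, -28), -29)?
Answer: Rational(-3855647, 132) ≈ -29209.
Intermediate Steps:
n = -45 (n = Add(-16, -29) = -45)
A = Rational(-73, 132) (A = Add(Mul(39, Pow(-44, -1)), Mul(-15, Pow(-45, -1))) = Add(Mul(39, Rational(-1, 44)), Mul(-15, Rational(-1, 45))) = Add(Rational(-39, 44), Rational(1, 3)) = Rational(-73, 132) ≈ -0.55303)
Function('O')(M) = Add(-31, M) (Function('O')(M) = Add(M, -31) = Add(-31, M))
Add(Mul(-1, Pow(Mul(-57, 3), 2)), Mul(-1, Function('O')(A))) = Add(Mul(-1, Pow(Mul(-57, 3), 2)), Mul(-1, Add(-31, Rational(-73, 132)))) = Add(Mul(-1, Pow(-171, 2)), Mul(-1, Rational(-4165, 132))) = Add(Mul(-1, 29241), Rational(4165, 132)) = Add(-29241, Rational(4165, 132)) = Rational(-3855647, 132)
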